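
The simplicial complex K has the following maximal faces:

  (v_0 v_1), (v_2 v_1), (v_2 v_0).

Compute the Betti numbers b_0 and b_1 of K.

b_0 = 1, b_1 = 1.

Order the vertices as v_0 < v_1 < v_2. Listing each simplex with vertices in this order, K has dimension 1 with simplices:

  0-simplices (3): [v_0], [v_1], [v_2]
  1-simplices (3): [v_0,v_1], [v_0,v_2], [v_1,v_2]

giving chain groups C_0 ≅ Z^3, C_1 ≅ Z^3.

The boundary map ∂_1: C_1 → C_0 is given by ∂[p,q] = [q] − [p]. For instance
  ∂[v_0,v_2] = [v_2] − [v_0].
The resulting 3×3 matrix has rank 2, and its Smith normal form has invariant factors (1,1).

From H_k ≅ ker(∂_k) / im(∂_{k+1}) we obtain:

  H_0: rank C_0 − rank ∂_1 = 3 − 2 = 1, and the invariant factors of ∂_1 are all 1, so H_0 ≅ Z.
  H_1: rank ker ∂_1 − rank ∂_2 = (3 − 2) − 0 = 1, and there is no ∂_2, so H_1 ≅ Z.

Hence the Betti numbers are b_0 = 1, b_1 = 1.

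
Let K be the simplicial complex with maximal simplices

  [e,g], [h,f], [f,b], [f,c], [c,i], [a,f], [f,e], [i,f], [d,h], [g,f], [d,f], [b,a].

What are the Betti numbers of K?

b_0 = 1, b_1 = 4.

Fix the vertex order a < b < c < d < e < f < g < h < i and write every simplex with vertices in increasing order. Then dim K = 1 and the simplices of K are:

  0-simplices (9): a, b, c, d, e, f, g, h, i
  1-simplices (12): ab, af, bf, cf, ci, df, dh, ef, eg, fg, fh, fi

so the chain groups are C_0 ≅ Z^9, C_1 ≅ Z^12.

Boundary ∂_1: C_1 → C_0 sends each edge [p,q] (with p < q) to q − p. For instance
  ∂bf = f − b.
The 9×12 boundary matrix has rank 8 and Smith normal form diag(1,1,1,1,1,1,1,1).

Now H_k = ker ∂_k / im ∂_{k+1}, so:

  H_0: rank C_0 − rank ∂_1 = 9 − 8 = 1, and the invariant factors of ∂_1 are all 1, so H_0 ≅ Z.
  H_1: rank ker ∂_1 − rank ∂_2 = (12 − 8) − 0 = 4, and there is no ∂_2, so H_1 ≅ Z^4.

(K is a triangulation of a wedge of 4 circles.)

Hence the Betti numbers are b_0 = 1, b_1 = 4.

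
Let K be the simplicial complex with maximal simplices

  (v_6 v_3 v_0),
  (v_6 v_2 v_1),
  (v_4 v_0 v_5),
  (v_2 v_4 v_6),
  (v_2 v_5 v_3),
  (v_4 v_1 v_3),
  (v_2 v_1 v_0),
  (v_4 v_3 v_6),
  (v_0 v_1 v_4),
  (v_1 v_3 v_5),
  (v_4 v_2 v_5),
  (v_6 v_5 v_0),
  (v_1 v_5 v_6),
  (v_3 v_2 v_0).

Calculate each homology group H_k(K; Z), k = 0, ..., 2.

H_0 = Z,  H_1 = Z^2,  H_2 = Z.

Order the vertices as v_0 < v_1 < v_2 < v_3 < v_4 < v_5 < v_6. Listing each simplex with vertices in this order, K has dimension 2 with simplices:

  0-simplices (7): [v_0], [v_1], [v_2], [v_3], [v_4], [v_5], [v_6]
  1-simplices (21): (21 of them)
  2-simplices (14): (14 of them)

Hence C_0 ≅ Z^7, C_1 ≅ Z^21, C_2 ≅ Z^14.

∂_1: C_1 → C_0 maps an edge to its endpoints' difference, ∂[p,q] = q − p. For instance
  ∂[v_0,v_6] = [v_6] − [v_0].
As a 7×21 matrix over Z this has rank 6, with invariant factors (1,1,1,1,1,1).

Boundary ∂_2: C_2 → C_1 maps a triangle to the signed sum of its edges. For instance
  ∂[v_0,v_3,v_6] = [v_3,v_6] − [v_0,v_6] + [v_0,v_3],
  ∂[v_3,v_4,v_6] = [v_4,v_6] − [v_3,v_6] + [v_3,v_4].
The 21×14 boundary matrix has rank 13 and Smith normal form diag(1,1,1,1,1,1,1,1,1,1,1,1,1).

Reading off H_k = ker ∂_k / im ∂_{k+1}:

  H_0: rank C_0 − rank ∂_1 = 7 − 6 = 1, and the invariant factors of ∂_1 are all 1, so H_0 ≅ Z.
  H_1: rank ker ∂_1 − rank ∂_2 = (21 − 6) − 13 = 2, and the invariant factors of ∂_2 are all 1, so H_1 ≅ Z^2.
  H_2: rank ker ∂_2 − rank ∂_3 = (14 − 13) − 0 = 1, and there is no ∂_3, so H_2 ≅ Z.

(K is a triangulation of the torus T^2.)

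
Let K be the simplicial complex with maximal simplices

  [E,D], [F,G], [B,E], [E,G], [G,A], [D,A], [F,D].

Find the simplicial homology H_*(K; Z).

H_0 = Z,  H_1 = Z^2.

Take the total order A < B < D < E < F < G on the vertex set. Then K (dimension 1) consists of the simplices:

  0-simplices (6): A, B, D, E, F, G
  1-simplices (7): AD, AG, BE, DE, DF, EG, FG

so the chain groups are C_0 ≅ Z^6, C_1 ≅ Z^7.

The boundary map ∂_1: C_1 → C_0 is given by ∂[p,q] = [q] − [p]. For instance
  ∂EG = G − E.
The 6×7 boundary matrix has rank 5 and Smith normal form diag(1,1,1,1,1).

Now H_k = ker ∂_k / im ∂_{k+1}, so:

  H_0: rank C_0 − rank ∂_1 = 6 − 5 = 1, and the invariant factors of ∂_1 are all 1, so H_0 = Z.
  H_1: rank ker ∂_1 − rank ∂_2 = (7 − 5) − 0 = 2, and there is no ∂_2, so H_1 = Z^2.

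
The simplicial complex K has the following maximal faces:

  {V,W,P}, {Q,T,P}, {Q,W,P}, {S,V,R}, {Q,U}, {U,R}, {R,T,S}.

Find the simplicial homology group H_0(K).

H_0 = Z.

We work with the vertex ordering P < Q < R < S < T < U < V < W. The simplices of K, each written with vertices in increasing order, are:

  0-simplices (8): P, Q, R, S, T, U, V, W
  1-simplices (14): PQ, PT, PV, PW, QT, QU, QW, RS, RT, RU, RV, ST, SV, VW
  2-simplices (5): PQT, PQW, PVW, RST, RSV

so the chain groups are C_0 ≅ Z^8, C_1 ≅ Z^14, C_2 ≅ Z^5.

Boundary ∂_1: C_1 → C_0 sends each edge [p,q] (with p < q) to q − p.
This gives a 8×14 integer matrix of rank 7; reducing to Smith normal form yields diagonal entries (1,1,1,1,1,1,1).

Boundary ∂_2: C_2 → C_1 sends each 2-simplex [p,q,r] to [q,r] − [p,r] + [p,q]. For instance
  ∂PQT = QT − PT + PQ,
  ∂PVW = VW − PW + PV.
This gives a 14×5 integer matrix of rank 5; reducing to Smith normal form yields diagonal entries (1,1,1,1,1).

From H_k ≅ ker(∂_k) / im(∂_{k+1}) we obtain:

  H_0: rank C_0 − rank ∂_1 = 8 − 7 = 1, and the invariant factors of ∂_1 are all 1, so H_0 = Z.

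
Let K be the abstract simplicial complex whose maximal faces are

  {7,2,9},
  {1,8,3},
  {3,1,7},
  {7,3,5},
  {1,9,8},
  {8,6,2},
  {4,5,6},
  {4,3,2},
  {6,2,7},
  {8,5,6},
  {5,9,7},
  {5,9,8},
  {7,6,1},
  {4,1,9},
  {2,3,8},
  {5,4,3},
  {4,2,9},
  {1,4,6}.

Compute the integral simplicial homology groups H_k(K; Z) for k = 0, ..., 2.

H_0 = Z,  H_1 = Z^2,  H_2 = Z.

Order the vertices as 1 < 2 < 3 < 4 < 5 < 6 < 7 < 8 < 9. Listing each simplex with vertices in this order, K has dimension 2 with simplices:

  0-simplices (9): [1], [2], [3], [4], [5], [6], [7], [8], [9]
  1-simplices (27): (27 of them)
  2-simplices (18): [1,3,7], [1,3,8], [1,4,6], [1,4,9], [1,6,7], [1,8,9], [2,3,4], [2,3,8], [2,4,9], [2,6,7], [2,6,8], [2,7,9], [3,4,5], [3,5,7], [4,5,6], [5,6,8], [5,7,9], [5,8,9]

Hence C_0 ≅ Z^9, C_1 ≅ Z^27, C_2 ≅ Z^18.

Boundary ∂_1: C_1 → C_0 maps an edge to its endpoints' difference, ∂[p,q] = q − p.
As a 9×27 matrix over Z this has rank 8, with invariant factors (1,1,1,1,1,1,1,1).

∂_2: C_2 → C_1 acts by ∂[p,q,r] = [q,r] − [p,r] + [p,q]. For instance
  ∂[5,6,8] = [6,8] − [5,8] + [5,6],
  ∂[3,4,5] = [4,5] − [3,5] + [3,4].
As a 27×18 matrix over Z this has rank 17, with invariant factors (1,1,1,1,1,1,1,1,1,1,1,1,1,1,1,1,1).

Computing H_k = (kernel of ∂_k) / (image of ∂_{k+1}):

  H_0: rank C_0 − rank ∂_1 = 9 − 8 = 1, and the invariant factors of ∂_1 are all 1, so H_0 ≅ Z.
  H_1: rank ker ∂_1 − rank ∂_2 = (27 − 8) − 17 = 2, and the invariant factors of ∂_2 are all 1, so H_1 ≅ Z^2.
  H_2: rank ker ∂_2 − rank ∂_3 = (18 − 17) − 0 = 1, and there is no ∂_3, so H_2 ≅ Z.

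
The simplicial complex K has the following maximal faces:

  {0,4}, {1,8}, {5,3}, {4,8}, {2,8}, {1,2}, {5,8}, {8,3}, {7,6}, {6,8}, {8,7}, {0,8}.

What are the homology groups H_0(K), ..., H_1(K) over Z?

Order the vertices as 0 < 1 < 2 < 3 < 4 < 5 < 6 < 7 < 8. Listing each simplex with vertices in this order, K has dimension 1 with simplices:

  0-simplices (9): [0], [1], [2], [3], [4], [5], [6], [7], [8]
  1-simplices (12): [0,4], [0,8], [1,2], [1,8], [2,8], [3,5], [3,8], [4,8], [5,8], [6,7], [6,8], [7,8]

Hence C_0 ≅ Z^9, C_1 ≅ Z^12.

The boundary map ∂_1: C_1 → C_0 sends each edge [p,q] (with p < q) to q − p. For instance
  ∂[6,7] = [7] − [6].
This gives a 9×12 integer matrix of rank 8; reducing to Smith normal form yields diagonal entries (1,1,1,1,1,1,1,1).

From H_k ≅ ker(∂_k) / im(∂_{k+1}) we obtain:

  H_0: rank C_0 − rank ∂_1 = 9 − 8 = 1, and the invariant factors of ∂_1 are all 1, so H_0 = Z.
  H_1: rank ker ∂_1 − rank ∂_2 = (12 − 8) − 0 = 4, and there is no ∂_2, so H_1 = Z^4.

As a check, the Euler characteristic is 9 − 12 = -3, which agrees with 1 − 4 = -3.
(K is a triangulation of a wedge of 4 circles.)

H_0 = Z,  H_1 = Z^4.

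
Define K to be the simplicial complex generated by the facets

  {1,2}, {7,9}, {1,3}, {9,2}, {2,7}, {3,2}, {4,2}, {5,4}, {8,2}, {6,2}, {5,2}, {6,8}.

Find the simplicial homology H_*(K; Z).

H_0 ≅ Z,  H_1 ≅ Z^4.

Take the total order 1 < 2 < 3 < 4 < 5 < 6 < 7 < 8 < 9 on the vertex set. Then K (dimension 1) consists of the simplices:

  0-simplices (9): [1], [2], [3], [4], [5], [6], [7], [8], [9]
  1-simplices (12): [1,2], [1,3], [2,3], [2,4], [2,5], [2,6], [2,7], [2,8], [2,9], [4,5], [6,8], [7,9]

giving chain groups C_0 ≅ Z^9, C_1 ≅ Z^12.

Boundary ∂_1: C_1 → C_0 sends each edge [p,q] (with p < q) to q − p. For instance
  ∂[2,7] = [7] − [2].
The 9×12 boundary matrix has rank 8 and Smith normal form diag(1,1,1,1,1,1,1,1).

Computing H_k = (kernel of ∂_k) / (image of ∂_{k+1}):

  H_0: rank C_0 − rank ∂_1 = 9 − 8 = 1, and the invariant factors of ∂_1 are all 1, so H_0 = Z.
  H_1: rank ker ∂_1 − rank ∂_2 = (12 − 8) − 0 = 4, and there is no ∂_2, so H_1 = Z^4.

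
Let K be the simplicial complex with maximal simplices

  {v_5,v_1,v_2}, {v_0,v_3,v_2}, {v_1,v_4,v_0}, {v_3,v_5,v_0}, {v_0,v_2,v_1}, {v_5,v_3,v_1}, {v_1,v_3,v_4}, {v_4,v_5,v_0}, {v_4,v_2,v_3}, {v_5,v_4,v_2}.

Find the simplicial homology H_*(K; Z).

We work with the vertex ordering v_0 < v_1 < v_2 < v_3 < v_4 < v_5. The simplices of K, each written with vertices in increasing order, are:

  0-simplices (6): [v_0], [v_1], [v_2], [v_3], [v_4], [v_5]
  1-simplices (15): (15 of them)
  2-simplices (10): [v_0,v_1,v_2], [v_0,v_1,v_4], [v_0,v_2,v_3], [v_0,v_3,v_5], [v_0,v_4,v_5], [v_1,v_2,v_5], [v_1,v_3,v_4], [v_1,v_3,v_5], [v_2,v_3,v_4], [v_2,v_4,v_5]

so the chain groups are C_0 ≅ Z^6, C_1 ≅ Z^15, C_2 ≅ Z^10.

∂_1: C_1 → C_0 maps an edge to its endpoints' difference, ∂[p,q] = q − p. For instance
  ∂[v_2,v_5] = [v_5] − [v_2].
The resulting 6×15 matrix has rank 5, and its Smith normal form has invariant factors (1,1,1,1,1).

∂_2: C_2 → C_1 acts by ∂[p,q,r] = [q,r] − [p,r] + [p,q]. For instance
  ∂[v_0,v_4,v_5] = [v_4,v_5] − [v_0,v_5] + [v_0,v_4],
  ∂[v_1,v_3,v_4] = [v_3,v_4] − [v_1,v_4] + [v_1,v_3].
As a 15×10 matrix over Z this has rank 10, with invariant factors (1,1,1,1,1,1,1,1,1,2).

Reading off H_k = ker ∂_k / im ∂_{k+1}:

  H_0: rank C_0 − rank ∂_1 = 6 − 5 = 1, and the invariant factors of ∂_1 are all 1, so H_0 ≅ Z.
  H_1: rank ker ∂_1 − rank ∂_2 = (15 − 5) − 10 = 0, and ∂_2 has invariant factor 2 > 1, so H_1 ≅ Z/2.
  H_2: rank ker ∂_2 − rank ∂_3 = (10 − 10) − 0 = 0, and there is no ∂_3, so H_2 ≅ 0.

As a check, the Euler characteristic is 6 − 15 + 10 = 1, which agrees with 1 − 0 + 0 = 1.

H_0 ≅ Z,  H_1 ≅ Z/2,  H_2 = 0.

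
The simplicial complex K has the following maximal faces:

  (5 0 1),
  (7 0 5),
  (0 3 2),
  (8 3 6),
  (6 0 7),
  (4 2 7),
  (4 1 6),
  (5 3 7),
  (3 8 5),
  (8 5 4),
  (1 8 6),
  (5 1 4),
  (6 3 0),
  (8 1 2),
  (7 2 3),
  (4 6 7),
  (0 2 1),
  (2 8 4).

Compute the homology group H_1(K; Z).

K has 9 vertices, 27 edges, 18 triangles.
rank ∂_1 = 8, rank ∂_2 = 18 ⇒ b_1 = 27 − 8 − 18 = 1; ∂_2 has invariant factor(s) [2] giving torsion. So H_1 = Z ⊕ Z/2.

H_1 ≅ Z ⊕ Z/2.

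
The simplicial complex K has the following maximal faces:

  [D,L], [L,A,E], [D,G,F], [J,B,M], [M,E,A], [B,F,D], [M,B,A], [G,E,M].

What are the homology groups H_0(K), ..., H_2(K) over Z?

H_0 ≅ Z,  H_1 ≅ Z^2,  H_2 = 0.

Fix the vertex order A < B < D < E < F < G < J < L < M and write every simplex with vertices in increasing order. Then dim K = 2 and the simplices of K are:

  0-simplices (9): A, B, D, E, F, G, J, L, M
  1-simplices (17): AB, AE, AL, AM, BD, BF, BJ, BM, DF, DG, DL, EG, EL, EM, FG, GM, JM
  2-simplices (7): ABM, AEL, AEM, BDF, BJM, DFG, EGM

so the chain groups are C_0 ≅ Z^9, C_1 ≅ Z^17, C_2 ≅ Z^7.

Boundary ∂_1: C_1 → C_0 is given by ∂[p,q] = [q] − [p]. For instance
  ∂BD = D − B.
As a 9×17 matrix over Z this has rank 8, with invariant factors (1,1,1,1,1,1,1,1).

Boundary ∂_2: C_2 → C_1 maps a triangle to the signed sum of its edges. For instance
  ∂EGM = GM − EM + EG,
  ∂AEM = EM − AM + AE.
As a 17×7 matrix over Z this has rank 7, with invariant factors (1,1,1,1,1,1,1).

Computing H_k = (kernel of ∂_k) / (image of ∂_{k+1}):

  H_0: rank C_0 − rank ∂_1 = 9 − 8 = 1, and the invariant factors of ∂_1 are all 1, so H_0 ≅ Z.
  H_1: rank ker ∂_1 − rank ∂_2 = (17 − 8) − 7 = 2, and the invariant factors of ∂_2 are all 1, so H_1 ≅ Z^2.
  H_2: rank ker ∂_2 − rank ∂_3 = (7 − 7) − 0 = 0, and there is no ∂_3, so H_2 ≅ 0.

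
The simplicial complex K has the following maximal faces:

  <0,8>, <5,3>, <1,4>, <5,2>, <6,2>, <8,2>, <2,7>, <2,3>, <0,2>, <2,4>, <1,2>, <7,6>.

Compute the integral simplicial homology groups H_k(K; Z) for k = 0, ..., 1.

Take the total order 0 < 1 < 2 < 3 < 4 < 5 < 6 < 7 < 8 on the vertex set. Then K (dimension 1) consists of the simplices:

  0-simplices (9): [0], [1], [2], [3], [4], [5], [6], [7], [8]
  1-simplices (12): [0,2], [0,8], [1,2], [1,4], [2,3], [2,4], [2,5], [2,6], [2,7], [2,8], [3,5], [6,7]

so the chain groups are C_0 ≅ Z^9, C_1 ≅ Z^12.

The boundary map ∂_1: C_1 → C_0 sends each edge [p,q] (with p < q) to q − p.
This gives a 9×12 integer matrix of rank 8; reducing to Smith normal form yields diagonal entries (1,1,1,1,1,1,1,1).

Reading off H_k = ker ∂_k / im ∂_{k+1}:

  H_0: rank C_0 − rank ∂_1 = 9 − 8 = 1, and the invariant factors of ∂_1 are all 1, so H_0 ≅ Z.
  H_1: rank ker ∂_1 − rank ∂_2 = (12 − 8) − 0 = 4, and there is no ∂_2, so H_1 ≅ Z^4.

As a check, the Euler characteristic is 9 − 12 = -3, which agrees with 1 − 4 = -3.
(K is a triangulation of a wedge of 4 circles.)

H_0 = Z,  H_1 = Z^4.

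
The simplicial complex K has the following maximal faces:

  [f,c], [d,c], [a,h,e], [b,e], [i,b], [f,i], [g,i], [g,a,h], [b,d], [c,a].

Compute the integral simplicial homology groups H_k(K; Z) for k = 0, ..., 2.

Fix the vertex order a < b < c < d < e < f < g < h < i and write every simplex with vertices in increasing order. Then dim K = 2 and the simplices of K are:

  0-simplices (9): a, b, c, d, e, f, g, h, i
  1-simplices (13): ac, ae, ag, ah, bd, be, bi, cd, cf, eh, fi, gh, gi
  2-simplices (2): aeh, agh

giving chain groups C_0 ≅ Z^9, C_1 ≅ Z^13, C_2 ≅ Z^2.

The boundary map ∂_1: C_1 → C_0 sends each edge [p,q] (with p < q) to q − p. For instance
  ∂gh = h − g.
The 9×13 boundary matrix has rank 8 and Smith normal form diag(1,1,1,1,1,1,1,1).

∂_2: C_2 → C_1 sends each 2-simplex [p,q,r] to [q,r] − [p,r] + [p,q]. For instance
  ∂agh = gh − ah + ag,
  ∂aeh = eh − ah + ae.
The 13×2 boundary matrix has rank 2 and Smith normal form diag(1,1).

From H_k ≅ ker(∂_k) / im(∂_{k+1}) we obtain:

  H_0: rank C_0 − rank ∂_1 = 9 − 8 = 1, and the invariant factors of ∂_1 are all 1, so H_0 = Z.
  H_1: rank ker ∂_1 − rank ∂_2 = (13 − 8) − 2 = 3, and the invariant factors of ∂_2 are all 1, so H_1 = Z^3.
  H_2: rank ker ∂_2 − rank ∂_3 = (2 − 2) − 0 = 0, and there is no ∂_3, so H_2 = 0.

As a check, the Euler characteristic is 9 − 13 + 2 = -2, which agrees with 1 − 3 + 0 = -2.

H_0 = Z,  H_1 = Z^3,  H_2 = 0.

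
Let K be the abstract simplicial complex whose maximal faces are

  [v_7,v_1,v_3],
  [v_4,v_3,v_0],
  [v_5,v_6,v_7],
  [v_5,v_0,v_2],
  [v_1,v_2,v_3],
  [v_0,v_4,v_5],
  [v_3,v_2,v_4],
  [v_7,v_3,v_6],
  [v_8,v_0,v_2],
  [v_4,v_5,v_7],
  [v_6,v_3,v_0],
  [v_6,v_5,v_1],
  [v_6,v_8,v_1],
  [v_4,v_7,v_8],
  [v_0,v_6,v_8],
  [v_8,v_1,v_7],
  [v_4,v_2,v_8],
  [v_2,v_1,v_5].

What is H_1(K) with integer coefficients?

H_1 = Z ⊕ Z/2.

Take the total order v_0 < v_1 < v_2 < v_3 < v_4 < v_5 < v_6 < v_7 < v_8 on the vertex set. Then K (dimension 2) consists of the simplices:

  0-simplices (9): [v_0], [v_1], [v_2], [v_3], [v_4], [v_5], [v_6], [v_7], [v_8]
  1-simplices (27): (27 of them)
  2-simplices (18): (18 of them)

Hence C_0 ≅ Z^9, C_1 ≅ Z^27, C_2 ≅ Z^18.

The boundary map ∂_1: C_1 → C_0 is given by ∂[p,q] = [q] − [p]. For instance
  ∂[v_0,v_4] = [v_4] − [v_0].
The 9×27 boundary matrix has rank 8 and Smith normal form diag(1,1,1,1,1,1,1,1).

The boundary map ∂_2: C_2 → C_1 acts by ∂[p,q,r] = [q,r] − [p,r] + [p,q]. For instance
  ∂[v_0,v_3,v_6] = [v_3,v_6] − [v_0,v_6] + [v_0,v_3],
  ∂[v_4,v_7,v_8] = [v_7,v_8] − [v_4,v_8] + [v_4,v_7].
The 27×18 boundary matrix has rank 18 and Smith normal form diag(1,1,1,1,1,1,1,1,1,1,1,1,1,1,1,1,1,2).

From H_k ≅ ker(∂_k) / im(∂_{k+1}) we obtain:

  H_1: rank ker ∂_1 − rank ∂_2 = (27 − 8) − 18 = 1, and ∂_2 has invariant factor 2 > 1, so H_1 = Z ⊕ Z/2.

(K is a triangulation of the Klein bottle.)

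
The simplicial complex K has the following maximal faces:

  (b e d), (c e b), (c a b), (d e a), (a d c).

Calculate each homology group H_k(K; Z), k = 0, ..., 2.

H_0 ≅ Z,  H_1 ≅ Z,  H_2 = 0.

Order the vertices as a < b < c < d < e. Listing each simplex with vertices in this order, K has dimension 2 with simplices:

  0-simplices (5): a, b, c, d, e
  1-simplices (10): ab, ac, ad, ae, bc, bd, be, cd, ce, de
  2-simplices (5): abc, acd, ade, bce, bde

Hence C_0 ≅ Z^5, C_1 ≅ Z^10, C_2 ≅ Z^5.

Boundary ∂_1: C_1 → C_0 sends each edge [p,q] (with p < q) to q − p. For instance
  ∂ce = e − c.
The 5×10 boundary matrix has rank 4 and Smith normal form diag(1,1,1,1).

Boundary ∂_2: C_2 → C_1 acts by ∂[p,q,r] = [q,r] − [p,r] + [p,q]. For instance
  ∂acd = cd − ad + ac,
  ∂bce = ce − be + bc.
As a 10×5 matrix over Z this has rank 5, with invariant factors (1,1,1,1,1).

From H_k ≅ ker(∂_k) / im(∂_{k+1}) we obtain:

  H_0: rank C_0 − rank ∂_1 = 5 − 4 = 1, and the invariant factors of ∂_1 are all 1, so H_0 = Z.
  H_1: rank ker ∂_1 − rank ∂_2 = (10 − 4) − 5 = 1, and the invariant factors of ∂_2 are all 1, so H_1 = Z.
  H_2: rank ker ∂_2 − rank ∂_3 = (5 − 5) − 0 = 0, and there is no ∂_3, so H_2 = 0.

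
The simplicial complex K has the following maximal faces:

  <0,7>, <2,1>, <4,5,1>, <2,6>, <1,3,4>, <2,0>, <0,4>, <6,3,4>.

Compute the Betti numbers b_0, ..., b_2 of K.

b_0 = 1, b_1 = 2, b_2 = 0.

Fix the vertex order 0 < 1 < 2 < 3 < 4 < 5 < 6 < 7 and write every simplex with vertices in increasing order. Then dim K = 2 and the simplices of K are:

  0-simplices (8): [0], [1], [2], [3], [4], [5], [6], [7]
  1-simplices (12): [0,2], [0,4], [0,7], [1,2], [1,3], [1,4], [1,5], [2,6], [3,4], [3,6], [4,5], [4,6]
  2-simplices (3): [1,3,4], [1,4,5], [3,4,6]

Hence C_0 ≅ Z^8, C_1 ≅ Z^12, C_2 ≅ Z^3.

∂_1: C_1 → C_0 sends each edge [p,q] (with p < q) to q − p. For instance
  ∂[4,6] = [6] − [4].
This gives a 8×12 integer matrix of rank 7; reducing to Smith normal form yields diagonal entries (1,1,1,1,1,1,1).

Boundary ∂_2: C_2 → C_1 maps a triangle to the signed sum of its edges. For instance
  ∂[3,4,6] = [4,6] − [3,6] + [3,4],
  ∂[1,3,4] = [3,4] − [1,4] + [1,3].
This gives a 12×3 integer matrix of rank 3; reducing to Smith normal form yields diagonal entries (1,1,1).

Now H_k = ker ∂_k / im ∂_{k+1}, so:

  H_0: rank C_0 − rank ∂_1 = 8 − 7 = 1, and the invariant factors of ∂_1 are all 1, so H_0 ≅ Z.
  H_1: rank ker ∂_1 − rank ∂_2 = (12 − 7) − 3 = 2, and the invariant factors of ∂_2 are all 1, so H_1 ≅ Z^2.
  H_2: rank ker ∂_2 − rank ∂_3 = (3 − 3) − 0 = 0, and there is no ∂_3, so H_2 ≅ 0.

As a check, the Euler characteristic is 8 − 12 + 3 = -1, which agrees with 1 − 2 + 0 = -1.

Hence the Betti numbers are b_0 = 1, b_1 = 2, b_2 = 0.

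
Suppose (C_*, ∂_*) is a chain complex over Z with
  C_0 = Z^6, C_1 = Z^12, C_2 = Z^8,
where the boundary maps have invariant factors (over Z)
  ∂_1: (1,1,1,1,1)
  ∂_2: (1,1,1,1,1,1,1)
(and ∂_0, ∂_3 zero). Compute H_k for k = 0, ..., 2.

H_0: b_0 = 6 − 0 − 5 = 1; torsion from ∂_1 factors > 1: none. So H_0 = Z.
H_1: b_1 = 12 − 5 − 7 = 0; torsion from ∂_2 factors > 1: none. So H_1 = 0.
H_2: b_2 = 8 − 7 − 0 = 1; torsion from ∂_3 factors > 1: none. So H_2 = Z.

H_0 = Z,  H_1 = 0,  H_2 = Z.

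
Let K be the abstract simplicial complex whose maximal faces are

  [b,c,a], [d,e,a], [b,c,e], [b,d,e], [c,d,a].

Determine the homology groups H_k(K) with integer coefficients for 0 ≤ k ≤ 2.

Order the vertices as a < b < c < d < e. Listing each simplex with vertices in this order, K has dimension 2 with simplices:

  0-simplices (5): a, b, c, d, e
  1-simplices (10): ab, ac, ad, ae, bc, bd, be, cd, ce, de
  2-simplices (5): abc, acd, ade, bce, bde

giving chain groups C_0 ≅ Z^5, C_1 ≅ Z^10, C_2 ≅ Z^5.

The boundary map ∂_1: C_1 → C_0 sends each edge [p,q] (with p < q) to q − p. For instance
  ∂ac = c − a.
The 5×10 boundary matrix has rank 4 and Smith normal form diag(1,1,1,1).

The boundary map ∂_2: C_2 → C_1 acts by ∂[p,q,r] = [q,r] − [p,r] + [p,q]. For instance
  ∂ade = de − ae + ad,
  ∂acd = cd − ad + ac.
As a 10×5 matrix over Z this has rank 5, with invariant factors (1,1,1,1,1).

Computing H_k = (kernel of ∂_k) / (image of ∂_{k+1}):

  H_0: rank C_0 − rank ∂_1 = 5 − 4 = 1, and the invariant factors of ∂_1 are all 1, so H_0 = Z.
  H_1: rank ker ∂_1 − rank ∂_2 = (10 − 4) − 5 = 1, and the invariant factors of ∂_2 are all 1, so H_1 = Z.
  H_2: rank ker ∂_2 − rank ∂_3 = (5 − 5) − 0 = 0, and there is no ∂_3, so H_2 = 0.

(K is a triangulation of the Möbius band.)

H_0 = Z,  H_1 = Z,  H_2 = 0.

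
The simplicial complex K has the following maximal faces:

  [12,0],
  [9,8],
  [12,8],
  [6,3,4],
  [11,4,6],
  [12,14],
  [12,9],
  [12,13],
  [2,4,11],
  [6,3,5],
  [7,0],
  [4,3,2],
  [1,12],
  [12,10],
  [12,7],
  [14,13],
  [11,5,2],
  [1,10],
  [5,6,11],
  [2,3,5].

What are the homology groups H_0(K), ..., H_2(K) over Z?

K has 15 vertices, 24 edges, 8 triangles.
rank ∂_0 = 0, rank ∂_1 = 13 ⇒ b_0 = 15 − 0 − 13 = 2; all invariant factors of ∂_1 are 1 so no torsion. So H_0 = Z^2.
rank ∂_1 = 13, rank ∂_2 = 7 ⇒ b_1 = 24 − 13 − 7 = 4; all invariant factors of ∂_2 are 1 so no torsion. So H_1 = Z^4.
rank ∂_2 = 7, rank ∂_3 = 0 ⇒ b_2 = 8 − 7 − 0 = 1. So H_2 = Z.

H_0 = Z^2,  H_1 = Z^4,  H_2 = Z.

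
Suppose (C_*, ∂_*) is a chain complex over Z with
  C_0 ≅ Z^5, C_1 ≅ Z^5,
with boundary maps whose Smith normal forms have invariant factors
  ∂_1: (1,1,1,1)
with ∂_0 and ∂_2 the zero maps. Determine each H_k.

H_0: b_0 = 5 − 0 − 4 = 1; torsion from ∂_1 factors > 1: none. So H_0 ≅ Z.
H_1: b_1 = 5 − 4 − 0 = 1; torsion from ∂_2 factors > 1: none. So H_1 ≅ Z.

H_0 ≅ Z,  H_1 ≅ Z.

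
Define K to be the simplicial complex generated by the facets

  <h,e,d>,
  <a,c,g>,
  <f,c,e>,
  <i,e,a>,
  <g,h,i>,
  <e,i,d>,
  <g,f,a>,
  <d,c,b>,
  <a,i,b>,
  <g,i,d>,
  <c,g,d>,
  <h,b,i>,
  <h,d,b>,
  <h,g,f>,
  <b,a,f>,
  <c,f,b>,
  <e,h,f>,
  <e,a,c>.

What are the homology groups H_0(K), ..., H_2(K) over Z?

H_0 = Z,  H_1 = Z ⊕ Z/2Z,  H_2 = 0.

Order the vertices as a < b < c < d < e < f < g < h < i. Listing each simplex with vertices in this order, K has dimension 2 with simplices:

  0-simplices (9): a, b, c, d, e, f, g, h, i
  1-simplices (27): ab, ac, ae, af, ag, ai, bc, bd, bf, bh, bi, cd, ce, cf, cg, de, dg, dh, di, ef, eh, ei, fg, fh, gh, gi, hi
  2-simplices (18): abf, abi, ace, acg, aei, afg, bcd, bcf, bdh, bhi, cdg, cef, deh, dei, dgi, efh, fgh, ghi

so the chain groups are C_0 ≅ Z^9, C_1 ≅ Z^27, C_2 ≅ Z^18.

The boundary map ∂_1: C_1 → C_0 maps an edge to its endpoints' difference, ∂[p,q] = q − p. For instance
  ∂ag = g − a.
The 9×27 boundary matrix has rank 8 and Smith normal form diag(1,1,1,1,1,1,1,1).

Boundary ∂_2: C_2 → C_1 maps a triangle to the signed sum of its edges. For instance
  ∂bcf = cf − bf + bc,
  ∂bhi = hi − bi + bh.
This gives a 27×18 integer matrix of rank 18; reducing to Smith normal form yields diagonal entries (1,1,1,1,1,1,1,1,1,1,1,1,1,1,1,1,1,2).

From H_k ≅ ker(∂_k) / im(∂_{k+1}) we obtain:

  H_0: rank C_0 − rank ∂_1 = 9 − 8 = 1, and the invariant factors of ∂_1 are all 1, so H_0 = Z.
  H_1: rank ker ∂_1 − rank ∂_2 = (27 − 8) − 18 = 1, and ∂_2 has invariant factor 2 > 1, so H_1 = Z ⊕ Z/2Z.
  H_2: rank ker ∂_2 − rank ∂_3 = (18 − 18) − 0 = 0, and there is no ∂_3, so H_2 = 0.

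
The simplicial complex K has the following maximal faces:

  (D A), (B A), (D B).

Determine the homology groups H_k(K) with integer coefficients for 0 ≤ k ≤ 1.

Take the total order A < B < D on the vertex set. Then K (dimension 1) consists of the simplices:

  0-simplices (3): A, B, D
  1-simplices (3): AB, AD, BD

Hence C_0 ≅ Z^3, C_1 ≅ Z^3.

Boundary ∂_1: C_1 → C_0 sends each edge [p,q] (with p < q) to q − p. For instance
  ∂AD = D − A.
The resulting 3×3 matrix has rank 2, and its Smith normal form has invariant factors (1,1).

Computing H_k = (kernel of ∂_k) / (image of ∂_{k+1}):

  H_0: rank C_0 − rank ∂_1 = 3 − 2 = 1, and the invariant factors of ∂_1 are all 1, so H_0 = Z.
  H_1: rank ker ∂_1 − rank ∂_2 = (3 − 2) − 0 = 1, and there is no ∂_2, so H_1 = Z.

As a check, the Euler characteristic is 3 − 3 = 0, which agrees with 1 − 1 = 0.
(K is a triangulation of the circle S^1.)

H_0 = Z,  H_1 = Z.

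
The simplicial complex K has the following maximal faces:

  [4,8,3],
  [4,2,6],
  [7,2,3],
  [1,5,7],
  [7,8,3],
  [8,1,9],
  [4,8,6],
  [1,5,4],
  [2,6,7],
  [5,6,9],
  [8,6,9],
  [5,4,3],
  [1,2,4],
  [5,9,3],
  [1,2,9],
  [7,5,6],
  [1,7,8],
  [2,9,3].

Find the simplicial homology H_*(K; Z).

K has 9 vertices, 27 edges, 18 triangles.
rank ∂_0 = 0, rank ∂_1 = 8 ⇒ b_0 = 9 − 0 − 8 = 1; all invariant factors of ∂_1 are 1 so no torsion. So H_0 = Z.
rank ∂_1 = 8, rank ∂_2 = 17 ⇒ b_1 = 27 − 8 − 17 = 2; all invariant factors of ∂_2 are 1 so no torsion. So H_1 = Z^2.
rank ∂_2 = 17, rank ∂_3 = 0 ⇒ b_2 = 18 − 17 − 0 = 1. So H_2 = Z.

H_0 = Z,  H_1 = Z^2,  H_2 = Z.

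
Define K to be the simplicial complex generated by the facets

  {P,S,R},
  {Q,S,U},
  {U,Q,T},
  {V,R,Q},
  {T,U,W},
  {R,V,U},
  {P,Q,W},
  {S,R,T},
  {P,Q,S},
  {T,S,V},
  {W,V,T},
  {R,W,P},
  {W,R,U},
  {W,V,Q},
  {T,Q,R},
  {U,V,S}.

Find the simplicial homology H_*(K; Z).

Take the total order P < Q < R < S < T < U < V < W on the vertex set. Then K (dimension 2) consists of the simplices:

  0-simplices (8): P, Q, R, S, T, U, V, W
  1-simplices (24): PQ, PR, PS, PW, QR, QS, QT, QU, QV, QW, RS, RT, RU, RV, RW, ST, SU, SV, TU, TV, TW, UV, UW, VW
  2-simplices (16): PQS, PQW, PRS, PRW, QRT, QRV, QSU, QTU, QVW, RST, RUV, RUW, STV, SUV, TUW, TVW

Hence C_0 ≅ Z^8, C_1 ≅ Z^24, C_2 ≅ Z^16.

The boundary map ∂_1: C_1 → C_0 maps an edge to its endpoints' difference, ∂[p,q] = q − p. For instance
  ∂PQ = Q − P.
The 8×24 boundary matrix has rank 7 and Smith normal form diag(1,1,1,1,1,1,1).

The boundary map ∂_2: C_2 → C_1 acts by ∂[p,q,r] = [q,r] − [p,r] + [p,q]. For instance
  ∂QVW = VW − QW + QV,
  ∂RUW = UW − RW + RU.
The resulting 24×16 matrix has rank 15, and its Smith normal form has invariant factors (1,1,1,1,1,1,1,1,1,1,1,1,1,1,1).

From H_k ≅ ker(∂_k) / im(∂_{k+1}) we obtain:

  H_0: rank C_0 − rank ∂_1 = 8 − 7 = 1, and the invariant factors of ∂_1 are all 1, so H_0 ≅ Z.
  H_1: rank ker ∂_1 − rank ∂_2 = (24 − 7) − 15 = 2, and the invariant factors of ∂_2 are all 1, so H_1 ≅ Z^2.
  H_2: rank ker ∂_2 − rank ∂_3 = (16 − 15) − 0 = 1, and there is no ∂_3, so H_2 ≅ Z.

As a check, the Euler characteristic is 8 − 24 + 16 = 0, which agrees with 1 − 2 + 1 = 0.
(K is a triangulation of the torus T^2.)

H_0 ≅ Z,  H_1 ≅ Z^2,  H_2 ≅ Z.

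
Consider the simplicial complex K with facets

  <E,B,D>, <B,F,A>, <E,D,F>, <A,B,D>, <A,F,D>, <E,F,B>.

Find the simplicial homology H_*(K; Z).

H_0 = Z,  H_1 = 0,  H_2 = Z.

Order the vertices as A < B < D < E < F. Listing each simplex with vertices in this order, K has dimension 2 with simplices:

  0-simplices (5): A, B, D, E, F
  1-simplices (9): AB, AD, AF, BD, BE, BF, DE, DF, EF
  2-simplices (6): ABD, ABF, ADF, BDE, BEF, DEF

giving chain groups C_0 ≅ Z^5, C_1 ≅ Z^9, C_2 ≅ Z^6.

∂_1: C_1 → C_0 sends each edge [p,q] (with p < q) to q − p.
This gives a 5×9 integer matrix of rank 4; reducing to Smith normal form yields diagonal entries (1,1,1,1).

Boundary ∂_2: C_2 → C_1 maps a triangle to the signed sum of its edges. For instance
  ∂BEF = EF − BF + BE,
  ∂ABD = BD − AD + AB.
This gives a 9×6 integer matrix of rank 5; reducing to Smith normal form yields diagonal entries (1,1,1,1,1).

From H_k ≅ ker(∂_k) / im(∂_{k+1}) we obtain:

  H_0: rank C_0 − rank ∂_1 = 5 − 4 = 1, and the invariant factors of ∂_1 are all 1, so H_0 = Z.
  H_1: rank ker ∂_1 − rank ∂_2 = (9 − 4) − 5 = 0, and the invariant factors of ∂_2 are all 1, so H_1 = 0.
  H_2: rank ker ∂_2 − rank ∂_3 = (6 − 5) − 0 = 1, and there is no ∂_3, so H_2 = Z.

As a check, the Euler characteristic is 5 − 9 + 6 = 2, which agrees with 1 − 0 + 1 = 2.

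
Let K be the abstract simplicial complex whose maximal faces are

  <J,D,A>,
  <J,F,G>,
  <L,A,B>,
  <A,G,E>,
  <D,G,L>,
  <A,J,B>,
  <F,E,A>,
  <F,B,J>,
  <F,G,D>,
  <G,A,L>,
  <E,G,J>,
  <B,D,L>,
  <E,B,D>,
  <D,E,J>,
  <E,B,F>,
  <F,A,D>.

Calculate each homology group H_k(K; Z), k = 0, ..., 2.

H_0 ≅ Z,  H_1 ≅ Z^2,  H_2 ≅ Z.

K has 8 vertices, 24 edges, 16 triangles.
rank ∂_0 = 0, rank ∂_1 = 7 ⇒ b_0 = 8 − 0 − 7 = 1; all invariant factors of ∂_1 are 1 so no torsion. So H_0 = Z.
rank ∂_1 = 7, rank ∂_2 = 15 ⇒ b_1 = 24 − 7 − 15 = 2; all invariant factors of ∂_2 are 1 so no torsion. So H_1 = Z^2.
rank ∂_2 = 15, rank ∂_3 = 0 ⇒ b_2 = 16 − 15 − 0 = 1. So H_2 = Z.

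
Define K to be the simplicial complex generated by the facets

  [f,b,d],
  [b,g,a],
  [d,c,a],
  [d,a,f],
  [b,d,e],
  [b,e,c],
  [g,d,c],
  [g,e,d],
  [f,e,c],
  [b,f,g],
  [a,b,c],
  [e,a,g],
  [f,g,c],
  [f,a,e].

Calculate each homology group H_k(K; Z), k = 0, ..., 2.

H_0 ≅ Z,  H_1 ≅ Z^2,  H_2 ≅ Z.

Take the total order a < b < c < d < e < f < g on the vertex set. Then K (dimension 2) consists of the simplices:

  0-simplices (7): a, b, c, d, e, f, g
  1-simplices (21): ab, ac, ad, ae, af, ag, bc, bd, be, bf, bg, cd, ce, cf, cg, de, df, dg, ef, eg, fg
  2-simplices (14): abc, abg, acd, adf, aef, aeg, bce, bde, bdf, bfg, cdg, cef, cfg, deg

so the chain groups are C_0 ≅ Z^7, C_1 ≅ Z^21, C_2 ≅ Z^14.

∂_1: C_1 → C_0 is given by ∂[p,q] = [q] − [p].
This gives a 7×21 integer matrix of rank 6; reducing to Smith normal form yields diagonal entries (1,1,1,1,1,1).

∂_2: C_2 → C_1 maps a triangle to the signed sum of its edges. For instance
  ∂acd = cd − ad + ac,
  ∂bdf = df − bf + bd.
The 21×14 boundary matrix has rank 13 and Smith normal form diag(1,1,1,1,1,1,1,1,1,1,1,1,1).

Computing H_k = (kernel of ∂_k) / (image of ∂_{k+1}):

  H_0: rank C_0 − rank ∂_1 = 7 − 6 = 1, and the invariant factors of ∂_1 are all 1, so H_0 ≅ Z.
  H_1: rank ker ∂_1 − rank ∂_2 = (21 − 6) − 13 = 2, and the invariant factors of ∂_2 are all 1, so H_1 ≅ Z^2.
  H_2: rank ker ∂_2 − rank ∂_3 = (14 − 13) − 0 = 1, and there is no ∂_3, so H_2 ≅ Z.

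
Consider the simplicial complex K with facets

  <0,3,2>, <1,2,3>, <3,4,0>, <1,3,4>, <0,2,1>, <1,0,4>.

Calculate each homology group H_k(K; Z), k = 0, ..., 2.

H_0 ≅ Z,  H_1 = 0,  H_2 ≅ Z.

Fix the vertex order 0 < 1 < 2 < 3 < 4 and write every simplex with vertices in increasing order. Then dim K = 2 and the simplices of K are:

  0-simplices (5): [0], [1], [2], [3], [4]
  1-simplices (9): [0,1], [0,2], [0,3], [0,4], [1,2], [1,3], [1,4], [2,3], [3,4]
  2-simplices (6): [0,1,2], [0,1,4], [0,2,3], [0,3,4], [1,2,3], [1,3,4]

giving chain groups C_0 ≅ Z^5, C_1 ≅ Z^9, C_2 ≅ Z^6.

∂_1: C_1 → C_0 sends each edge [p,q] (with p < q) to q − p. For instance
  ∂[0,2] = [2] − [0].
This gives a 5×9 integer matrix of rank 4; reducing to Smith normal form yields diagonal entries (1,1,1,1).

Boundary ∂_2: C_2 → C_1 sends each 2-simplex [p,q,r] to [q,r] − [p,r] + [p,q]. For instance
  ∂[0,2,3] = [2,3] − [0,3] + [0,2],
  ∂[0,1,2] = [1,2] − [0,2] + [0,1].
This gives a 9×6 integer matrix of rank 5; reducing to Smith normal form yields diagonal entries (1,1,1,1,1).

Reading off H_k = ker ∂_k / im ∂_{k+1}:

  H_0: rank C_0 − rank ∂_1 = 5 − 4 = 1, and the invariant factors of ∂_1 are all 1, so H_0 = Z.
  H_1: rank ker ∂_1 − rank ∂_2 = (9 − 4) − 5 = 0, and the invariant factors of ∂_2 are all 1, so H_1 = 0.
  H_2: rank ker ∂_2 − rank ∂_3 = (6 − 5) − 0 = 1, and there is no ∂_3, so H_2 = Z.

(K is a triangulation of the 2-sphere S^2.)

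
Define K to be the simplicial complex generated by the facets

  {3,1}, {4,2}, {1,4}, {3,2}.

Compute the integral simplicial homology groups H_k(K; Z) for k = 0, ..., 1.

Take the total order 1 < 2 < 3 < 4 on the vertex set. Then K (dimension 1) consists of the simplices:

  0-simplices (4): [1], [2], [3], [4]
  1-simplices (4): [1,3], [1,4], [2,3], [2,4]

Hence C_0 ≅ Z^4, C_1 ≅ Z^4.

The boundary map ∂_1: C_1 → C_0 is given by ∂[p,q] = [q] − [p].
The resulting 4×4 matrix has rank 3, and its Smith normal form has invariant factors (1,1,1).

Computing H_k = (kernel of ∂_k) / (image of ∂_{k+1}):

  H_0: rank C_0 − rank ∂_1 = 4 − 3 = 1, and the invariant factors of ∂_1 are all 1, so H_0 = Z.
  H_1: rank ker ∂_1 − rank ∂_2 = (4 − 3) − 0 = 1, and there is no ∂_2, so H_1 = Z.

H_0 = Z,  H_1 = Z.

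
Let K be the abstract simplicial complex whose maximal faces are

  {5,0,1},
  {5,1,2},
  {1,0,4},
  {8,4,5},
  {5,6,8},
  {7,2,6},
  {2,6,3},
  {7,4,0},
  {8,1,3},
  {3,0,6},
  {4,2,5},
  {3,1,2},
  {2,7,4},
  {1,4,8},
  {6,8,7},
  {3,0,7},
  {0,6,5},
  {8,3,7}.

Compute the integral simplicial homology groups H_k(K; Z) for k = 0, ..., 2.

H_0 ≅ Z,  H_1 ≅ Z ⊕ Z/2,  H_2 = 0.

Order the vertices as 0 < 1 < 2 < 3 < 4 < 5 < 6 < 7 < 8. Listing each simplex with vertices in this order, K has dimension 2 with simplices:

  0-simplices (9): [0], [1], [2], [3], [4], [5], [6], [7], [8]
  1-simplices (27): (27 of them)
  2-simplices (18): [0,1,4], [0,1,5], [0,3,6], [0,3,7], [0,4,7], [0,5,6], [1,2,3], [1,2,5], [1,3,8], [1,4,8], [2,3,6], [2,4,5], [2,4,7], [2,6,7], [3,7,8], [4,5,8], [5,6,8], [6,7,8]

so the chain groups are C_0 ≅ Z^9, C_1 ≅ Z^27, C_2 ≅ Z^18.

The boundary map ∂_1: C_1 → C_0 is given by ∂[p,q] = [q] − [p].
This gives a 9×27 integer matrix of rank 8; reducing to Smith normal form yields diagonal entries (1,1,1,1,1,1,1,1).

Boundary ∂_2: C_2 → C_1 maps a triangle to the signed sum of its edges. For instance
  ∂[1,2,3] = [2,3] − [1,3] + [1,2],
  ∂[2,3,6] = [3,6] − [2,6] + [2,3].
The 27×18 boundary matrix has rank 18 and Smith normal form diag(1,1,1,1,1,1,1,1,1,1,1,1,1,1,1,1,1,2).

From H_k ≅ ker(∂_k) / im(∂_{k+1}) we obtain:

  H_0: rank C_0 − rank ∂_1 = 9 − 8 = 1, and the invariant factors of ∂_1 are all 1, so H_0 ≅ Z.
  H_1: rank ker ∂_1 − rank ∂_2 = (27 − 8) − 18 = 1, and ∂_2 has invariant factor 2 > 1, so H_1 ≅ Z ⊕ Z/2.
  H_2: rank ker ∂_2 − rank ∂_3 = (18 − 18) − 0 = 0, and there is no ∂_3, so H_2 ≅ 0.

(K is a triangulation of the Klein bottle.)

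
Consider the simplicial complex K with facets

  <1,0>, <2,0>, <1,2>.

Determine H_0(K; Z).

K has 3 vertices, 3 edges.
rank ∂_0 = 0, rank ∂_1 = 2 ⇒ b_0 = 3 − 0 − 2 = 1; all invariant factors of ∂_1 are 1 so no torsion. So H_0 = Z.

H_0 ≅ Z.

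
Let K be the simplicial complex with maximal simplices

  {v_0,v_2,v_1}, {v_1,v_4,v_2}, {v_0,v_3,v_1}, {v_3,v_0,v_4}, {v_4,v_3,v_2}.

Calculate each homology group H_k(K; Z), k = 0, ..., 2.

H_0 = Z,  H_1 = Z,  H_2 = 0.

Order the vertices as v_0 < v_1 < v_2 < v_3 < v_4. Listing each simplex with vertices in this order, K has dimension 2 with simplices:

  0-simplices (5): [v_0], [v_1], [v_2], [v_3], [v_4]
  1-simplices (10): [v_0,v_1], [v_0,v_2], [v_0,v_3], [v_0,v_4], [v_1,v_2], [v_1,v_3], [v_1,v_4], [v_2,v_3], [v_2,v_4], [v_3,v_4]
  2-simplices (5): [v_0,v_1,v_2], [v_0,v_1,v_3], [v_0,v_3,v_4], [v_1,v_2,v_4], [v_2,v_3,v_4]

Hence C_0 ≅ Z^5, C_1 ≅ Z^10, C_2 ≅ Z^5.

Boundary ∂_1: C_1 → C_0 is given by ∂[p,q] = [q] − [p]. For instance
  ∂[v_3,v_4] = [v_4] − [v_3].
The resulting 5×10 matrix has rank 4, and its Smith normal form has invariant factors (1,1,1,1).

The boundary map ∂_2: C_2 → C_1 acts by ∂[p,q,r] = [q,r] − [p,r] + [p,q]. For instance
  ∂[v_1,v_2,v_4] = [v_2,v_4] − [v_1,v_4] + [v_1,v_2],
  ∂[v_0,v_1,v_3] = [v_1,v_3] − [v_0,v_3] + [v_0,v_1].
This gives a 10×5 integer matrix of rank 5; reducing to Smith normal form yields diagonal entries (1,1,1,1,1).

Reading off H_k = ker ∂_k / im ∂_{k+1}:

  H_0: rank C_0 − rank ∂_1 = 5 − 4 = 1, and the invariant factors of ∂_1 are all 1, so H_0 = Z.
  H_1: rank ker ∂_1 − rank ∂_2 = (10 − 4) − 5 = 1, and the invariant factors of ∂_2 are all 1, so H_1 = Z.
  H_2: rank ker ∂_2 − rank ∂_3 = (5 − 5) − 0 = 0, and there is no ∂_3, so H_2 = 0.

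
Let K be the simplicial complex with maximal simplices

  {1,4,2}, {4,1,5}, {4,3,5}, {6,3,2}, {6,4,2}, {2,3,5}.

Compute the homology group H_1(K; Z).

Take the total order 1 < 2 < 3 < 4 < 5 < 6 on the vertex set. Then K (dimension 2) consists of the simplices:

  0-simplices (6): [1], [2], [3], [4], [5], [6]
  1-simplices (12): [1,2], [1,4], [1,5], [2,3], [2,4], [2,5], [2,6], [3,4], [3,5], [3,6], [4,5], [4,6]
  2-simplices (6): [1,2,4], [1,4,5], [2,3,5], [2,3,6], [2,4,6], [3,4,5]

giving chain groups C_0 ≅ Z^6, C_1 ≅ Z^12, C_2 ≅ Z^6.

∂_1: C_1 → C_0 is given by ∂[p,q] = [q] − [p]. For instance
  ∂[3,4] = [4] − [3].
The 6×12 boundary matrix has rank 5 and Smith normal form diag(1,1,1,1,1).

∂_2: C_2 → C_1 maps a triangle to the signed sum of its edges. For instance
  ∂[2,3,5] = [3,5] − [2,5] + [2,3],
  ∂[1,4,5] = [4,5] − [1,5] + [1,4].
This gives a 12×6 integer matrix of rank 6; reducing to Smith normal form yields diagonal entries (1,1,1,1,1,1).

From H_k ≅ ker(∂_k) / im(∂_{k+1}) we obtain:

  H_1: rank ker ∂_1 − rank ∂_2 = (12 − 5) − 6 = 1, and the invariant factors of ∂_2 are all 1, so H_1 = Z.

H_1 ≅ Z.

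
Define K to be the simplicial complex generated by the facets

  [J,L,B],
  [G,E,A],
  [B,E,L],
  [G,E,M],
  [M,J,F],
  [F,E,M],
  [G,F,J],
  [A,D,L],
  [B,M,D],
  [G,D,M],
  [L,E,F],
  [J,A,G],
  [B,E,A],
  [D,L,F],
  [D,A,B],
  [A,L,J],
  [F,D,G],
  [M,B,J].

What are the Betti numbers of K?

b_0 = 1, b_1 = 1, b_2 = 0.

Take the total order A < B < D < E < F < G < J < L < M on the vertex set. Then K (dimension 2) consists of the simplices:

  0-simplices (9): A, B, D, E, F, G, J, L, M
  1-simplices (27): AB, AD, AE, AG, AJ, AL, BD, BE, BJ, BL, BM, DF, DG, DL, DM, EF, EG, EL, EM, FG, FJ, FL, FM, GJ, GM, JL, JM
  2-simplices (18): ABD, ABE, ADL, AEG, AGJ, AJL, BDM, BEL, BJL, BJM, DFG, DFL, DGM, EFL, EFM, EGM, FGJ, FJM

so the chain groups are C_0 ≅ Z^9, C_1 ≅ Z^27, C_2 ≅ Z^18.

∂_1: C_1 → C_0 maps an edge to its endpoints' difference, ∂[p,q] = q − p. For instance
  ∂AB = B − A.
This gives a 9×27 integer matrix of rank 8; reducing to Smith normal form yields diagonal entries (1,1,1,1,1,1,1,1).

Boundary ∂_2: C_2 → C_1 acts by ∂[p,q,r] = [q,r] − [p,r] + [p,q]. For instance
  ∂FJM = JM − FM + FJ,
  ∂BDM = DM − BM + BD.
This gives a 27×18 integer matrix of rank 18; reducing to Smith normal form yields diagonal entries (1,1,1,1,1,1,1,1,1,1,1,1,1,1,1,1,1,2).

Reading off H_k = ker ∂_k / im ∂_{k+1}:

  H_0: rank C_0 − rank ∂_1 = 9 − 8 = 1, and the invariant factors of ∂_1 are all 1, so H_0 = Z.
  H_1: rank ker ∂_1 − rank ∂_2 = (27 − 8) − 18 = 1, and ∂_2 has invariant factor 2 > 1, so H_1 = Z ⊕ Z/2Z.
  H_2: rank ker ∂_2 − rank ∂_3 = (18 − 18) − 0 = 0, and there is no ∂_3, so H_2 = 0.

As a check, the Euler characteristic is 9 − 27 + 18 = 0, which agrees with 1 − 1 + 0 = 0.

Hence the Betti numbers are b_0 = 1, b_1 = 1, b_2 = 0.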